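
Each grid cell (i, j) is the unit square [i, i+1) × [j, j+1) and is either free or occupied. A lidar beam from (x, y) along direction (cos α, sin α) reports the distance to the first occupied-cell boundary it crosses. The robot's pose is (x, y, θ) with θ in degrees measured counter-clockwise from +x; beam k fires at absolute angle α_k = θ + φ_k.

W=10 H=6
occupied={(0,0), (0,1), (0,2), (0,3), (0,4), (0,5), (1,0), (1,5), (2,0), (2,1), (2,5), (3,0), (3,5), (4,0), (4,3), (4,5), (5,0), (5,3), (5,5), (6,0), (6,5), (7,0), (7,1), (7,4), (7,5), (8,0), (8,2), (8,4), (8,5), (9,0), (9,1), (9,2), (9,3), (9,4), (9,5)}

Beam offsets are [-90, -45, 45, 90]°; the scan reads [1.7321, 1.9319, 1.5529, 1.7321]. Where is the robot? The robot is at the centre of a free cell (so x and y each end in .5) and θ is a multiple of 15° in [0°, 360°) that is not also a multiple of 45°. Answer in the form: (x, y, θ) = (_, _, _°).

(x, y, θ) = (6.5, 3.5, 30°)

Candidates: 25 free-cell centres × 16 headings = 400 poses. Raycast each; keep the one whose scan matches to 4 dp.
  (1.5, 3.5, 75°): beam 1 = 5.7956 ≠ 1.7321 ✗
  (8.5, 3.5, 195°): beam 1 = 0.5176 ≠ 1.7321 ✗
  (1.5, 2.5, 330°): beam 1 = 1.0000 ≠ 1.7321 ✗
  …
  (6.5, 3.5, 30°): r_1=1.7321, r_2=1.9319, r_3=1.5529, r_4=1.7321 — all match ✓
Unique over the lattice → pose = (6.5, 3.5, 30°).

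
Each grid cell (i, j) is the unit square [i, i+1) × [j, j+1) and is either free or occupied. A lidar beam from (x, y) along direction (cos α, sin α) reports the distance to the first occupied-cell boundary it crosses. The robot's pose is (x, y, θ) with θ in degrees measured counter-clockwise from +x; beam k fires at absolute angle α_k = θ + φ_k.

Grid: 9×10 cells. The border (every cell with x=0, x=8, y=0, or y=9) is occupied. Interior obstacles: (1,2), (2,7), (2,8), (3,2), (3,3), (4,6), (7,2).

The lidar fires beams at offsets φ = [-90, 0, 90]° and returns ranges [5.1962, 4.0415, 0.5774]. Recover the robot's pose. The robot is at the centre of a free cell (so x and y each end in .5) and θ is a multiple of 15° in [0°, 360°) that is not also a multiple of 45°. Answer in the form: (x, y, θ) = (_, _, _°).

Candidates: 49 free-cell centres × 16 headings = 784 poses. Raycast each; keep the one whose scan matches to 4 dp.
  (6.5, 1.5, 30°): beam 1 = 0.5774 ≠ 5.1962 ✗
  (1.5, 8.5, 15°): beam 1 = 5.7956 ≠ 5.1962 ✗
  (5.5, 5.5, 30°): beam 1 = 3.0000 ≠ 5.1962 ✗
  …
  (4.5, 5.5, 30°): r_1=5.1962, r_2=4.0415, r_3=0.5774 — all match ✓
Only this pose fits every beam.

(x, y, θ) = (4.5, 5.5, 30°)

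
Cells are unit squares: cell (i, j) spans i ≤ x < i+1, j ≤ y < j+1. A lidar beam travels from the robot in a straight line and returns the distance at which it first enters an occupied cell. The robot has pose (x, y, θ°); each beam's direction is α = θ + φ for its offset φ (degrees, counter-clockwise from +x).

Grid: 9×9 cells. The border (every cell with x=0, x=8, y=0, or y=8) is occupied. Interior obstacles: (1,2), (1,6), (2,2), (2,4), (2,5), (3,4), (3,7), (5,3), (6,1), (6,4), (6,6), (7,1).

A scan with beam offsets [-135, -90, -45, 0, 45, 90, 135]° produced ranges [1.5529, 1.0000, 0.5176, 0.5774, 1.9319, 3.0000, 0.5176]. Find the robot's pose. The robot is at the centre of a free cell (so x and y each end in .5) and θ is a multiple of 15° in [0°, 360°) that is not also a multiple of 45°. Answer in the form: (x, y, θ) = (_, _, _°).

Enumerate (i+0.5, j+0.5, θ) over the 37 free cells and 16 admissible headings. For each, cast all 7 beams and compare to the given ranges.
  (7.5, 5.5, 330°): beam 1 = 3.6235 ≠ 1.5529 ✗
  (7.5, 3.5, 30°): beam 6 = 1.0000 ≠ 3.0000 ✗
  (6.5, 2.5, 60°): beam 1 = 0.5176 ≠ 1.5529 ✗
  (7.5, 5.5, 165°): beam 1 = 0.5774 ≠ 1.5529 ✗
  …
  (2.5, 1.5, 300°): r_1=1.5529, r_2=1.0000, r_3=0.5176, r_4=0.5774, r_5=1.9319, r_6=3.0000, r_7=0.5176 — all match ✓
Unique over the lattice → pose = (2.5, 1.5, 300°).

(x, y, θ) = (2.5, 1.5, 300°)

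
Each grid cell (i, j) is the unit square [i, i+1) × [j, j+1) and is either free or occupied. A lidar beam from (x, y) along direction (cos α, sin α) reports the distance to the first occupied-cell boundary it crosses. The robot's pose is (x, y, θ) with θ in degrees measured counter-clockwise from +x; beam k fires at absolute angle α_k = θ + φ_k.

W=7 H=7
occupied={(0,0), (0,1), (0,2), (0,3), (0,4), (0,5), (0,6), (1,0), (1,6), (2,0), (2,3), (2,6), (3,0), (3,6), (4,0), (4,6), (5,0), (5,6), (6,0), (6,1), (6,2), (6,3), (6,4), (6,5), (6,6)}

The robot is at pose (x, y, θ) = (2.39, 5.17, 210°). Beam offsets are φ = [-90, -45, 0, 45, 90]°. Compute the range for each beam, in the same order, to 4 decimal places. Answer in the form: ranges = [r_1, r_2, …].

beam 1: φ=-90°, α=120°
  cosα=-0.5000 sinα=0.8660 | (2,5) | tMaxX 0.7800 tMaxY 0.9584 | tΔX 2.0000 tΔY 1.1547
    t=0.7800 [x] (1,5)
    t=0.9584 [y] (1,6) — stop
  → r_1 = 0.9584
beam 2: φ=-45°, α=165°
  cosα=-0.9659 sinα=0.2588 | (2,5) | tMaxX 0.4038 tMaxY 3.2069 | tΔX 1.0353 tΔY 3.8637
    t=0.4038 [x] (1,5)
    t=1.4390 [x] (0,5) — stop
  → r_2 = 1.4390
beam 3: φ=0°, α=210°
  cosα=-0.8660 sinα=-0.5000 | (2,5) | tMaxX 0.4503 tMaxY 0.3400 | tΔX 1.1547 tΔY 2.0000
    t=0.3400 [y] (2,4)
    t=0.4503 [x] (1,4)
    t=1.6050 [x] (0,4) — stop
  → r_3 = 1.6050
beam 4: φ=45°, α=255°
  cosα=-0.2588 sinα=-0.9659 | (2,5) | tMaxX 1.5068 tMaxY 0.1760 | tΔX 3.8637 tΔY 1.0353
    t=0.1760 [y] (2,4)
    t=1.2113 [y] (2,3) — stop
  → r_4 = 1.2113
beam 5: φ=90°, α=300°
  cosα=0.5000 sinα=-0.8660 | (2,5) | tMaxX 1.2200 tMaxY 0.1963 | tΔX 2.0000 tΔY 1.1547
    t=0.1963 [y] (2,4)
    t=1.2200 [x] (3,4)
    t=1.3510 [y] (3,3)
    t=2.5057 [y] (3,2)
    t=3.2200 [x] (4,2)
    t=3.6604 [y] (4,1)
    t=4.8151 [y] (4,0) — stop
  → r_5 = 4.8151

ranges = [0.9584, 1.4390, 1.6050, 1.2113, 4.8151]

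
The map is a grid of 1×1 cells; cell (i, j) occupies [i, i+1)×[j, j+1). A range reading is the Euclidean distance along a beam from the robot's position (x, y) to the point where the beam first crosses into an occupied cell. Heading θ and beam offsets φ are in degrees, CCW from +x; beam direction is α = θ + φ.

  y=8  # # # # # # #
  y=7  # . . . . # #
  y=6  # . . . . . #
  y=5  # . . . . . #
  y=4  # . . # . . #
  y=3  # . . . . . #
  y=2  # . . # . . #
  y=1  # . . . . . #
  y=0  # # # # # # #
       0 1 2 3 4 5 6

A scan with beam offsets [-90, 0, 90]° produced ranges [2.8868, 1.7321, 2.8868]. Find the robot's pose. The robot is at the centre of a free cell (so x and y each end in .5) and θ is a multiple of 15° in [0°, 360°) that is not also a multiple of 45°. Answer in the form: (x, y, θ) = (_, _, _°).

(x, y, θ) = (3.5, 6.5, 60°)

Enumerate (i+0.5, j+0.5, θ) over the 32 free cells and 16 admissible headings. For each, cast all 3 beams and compare to the given ranges.
  (4.5, 1.5, 150°): beam 1 = 3.0000 ≠ 2.8868 ✗
  (5.5, 1.5, 300°): beam 1 = 1.0000 ≠ 2.8868 ✗
  (5.5, 4.5, 285°): beam 1 = 1.5529 ≠ 2.8868 ✗
  (3.5, 6.5, 330°): beam 1 = 5.0000 ≠ 2.8868 ✗
  (3.5, 7.5, 195°): beam 1 = 0.5176 ≠ 2.8868 ✗
  …
  (3.5, 6.5, 60°): r_1=2.8868, r_2=1.7321, r_3=2.8868 — all match ✓
Only this pose fits every beam.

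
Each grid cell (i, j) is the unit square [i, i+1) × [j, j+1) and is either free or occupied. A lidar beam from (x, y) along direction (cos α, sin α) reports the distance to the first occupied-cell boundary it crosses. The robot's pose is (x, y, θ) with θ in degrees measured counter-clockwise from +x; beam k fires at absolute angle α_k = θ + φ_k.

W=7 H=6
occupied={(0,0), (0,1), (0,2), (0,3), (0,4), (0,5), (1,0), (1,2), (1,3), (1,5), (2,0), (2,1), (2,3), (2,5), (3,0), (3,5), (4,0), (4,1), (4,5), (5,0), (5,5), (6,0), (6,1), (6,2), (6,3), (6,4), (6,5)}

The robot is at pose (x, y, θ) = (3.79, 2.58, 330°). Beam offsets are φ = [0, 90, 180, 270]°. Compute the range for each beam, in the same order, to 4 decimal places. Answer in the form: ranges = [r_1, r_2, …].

beam 1: φ=0°, α=330°
  dir = (cos 330°, sin 330°) = (0.8660, -0.5000); from cell (3,2)
  next x-line at t=0.2425, next y-line at t=1.1600; Δt_x=1.1547, Δt_y=2.0000
    x: enter (4,2) at t=0.2425
    y: enter (4,1) at t=1.1600 ← occupied
  → r_1 = 1.1600
beam 2: φ=90°, α=60°
  dir = (cos 60°, sin 60°) = (0.5000, 0.8660); from cell (3,2)
  next x-line at t=0.4200, next y-line at t=0.4850; Δt_x=2.0000, Δt_y=1.1547
    x: enter (4,2) at t=0.4200
    y: enter (4,3) at t=0.4850
    y: enter (4,4) at t=1.6397
    x: enter (5,4) at t=2.4200
    y: enter (5,5) at t=2.7944 ← occupied
  → r_2 = 2.7944
beam 3: φ=180°, α=150°
  dir = (cos 150°, sin 150°) = (-0.8660, 0.5000); from cell (3,2)
  next x-line at t=0.9122, next y-line at t=0.8400; Δt_x=1.1547, Δt_y=2.0000
    y: enter (3,3) at t=0.8400
    x: enter (2,3) at t=0.9122 ← occupied
  → r_3 = 0.9122
beam 4: φ=270°, α=240°
  dir = (cos 240°, sin 240°) = (-0.5000, -0.8660); from cell (3,2)
  next x-line at t=1.5800, next y-line at t=0.6697; Δt_x=2.0000, Δt_y=1.1547
    y: enter (3,1) at t=0.6697
    x: enter (2,1) at t=1.5800 ← occupied
  → r_4 = 1.5800

ranges = [1.1600, 2.7944, 0.9122, 1.5800]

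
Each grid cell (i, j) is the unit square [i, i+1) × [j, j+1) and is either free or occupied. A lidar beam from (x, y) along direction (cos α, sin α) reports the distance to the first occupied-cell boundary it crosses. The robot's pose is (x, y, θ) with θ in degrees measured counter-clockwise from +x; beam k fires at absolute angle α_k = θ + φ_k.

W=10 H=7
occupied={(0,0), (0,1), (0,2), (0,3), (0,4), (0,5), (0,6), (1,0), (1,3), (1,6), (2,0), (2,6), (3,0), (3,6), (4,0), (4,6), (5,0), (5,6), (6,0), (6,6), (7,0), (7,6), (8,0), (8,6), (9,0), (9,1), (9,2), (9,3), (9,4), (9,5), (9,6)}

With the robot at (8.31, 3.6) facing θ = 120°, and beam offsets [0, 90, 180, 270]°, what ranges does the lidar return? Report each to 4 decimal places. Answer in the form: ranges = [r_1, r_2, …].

beam 1: φ=0°, α=120°
  d=(-0.5000,0.8660)  start (8,3)  tX=0.6200 tY=0.4619  stride 1/|dx|=2.0000 1/|dy|=1.1547
    cross y-line → (8,4), t=0.4619
    cross x-line → (7,4), t=0.6200
    cross y-line → (7,5), t=1.6166
    cross x-line → (6,5), t=2.6200
    cross y-line → (6,6), t=2.7713 (wall)
  → r_1 = 2.7713
beam 2: φ=90°, α=210°
  d=(-0.8660,-0.5000)  start (8,3)  tX=0.3580 tY=1.2000  stride 1/|dx|=1.1547 1/|dy|=2.0000
    cross x-line → (7,3), t=0.3580
    cross y-line → (7,2), t=1.2000
    cross x-line → (6,2), t=1.5127
    cross x-line → (5,2), t=2.6674
    cross y-line → (5,1), t=3.2000
    cross x-line → (4,1), t=3.8221
    cross x-line → (3,1), t=4.9768
    cross y-line → (3,0), t=5.2000 (wall)
  → r_2 = 5.2000
beam 3: φ=180°, α=300°
  d=(0.5000,-0.8660)  start (8,3)  tX=1.3800 tY=0.6928  stride 1/|dx|=2.0000 1/|dy|=1.1547
    cross y-line → (8,2), t=0.6928
    cross x-line → (9,2), t=1.3800 (wall)
  → r_3 = 1.3800
beam 4: φ=270°, α=30°
  d=(0.8660,0.5000)  start (8,3)  tX=0.7967 tY=0.8000  stride 1/|dx|=1.1547 1/|dy|=2.0000
    cross x-line → (9,3), t=0.7967 (wall)
  → r_4 = 0.7967

ranges = [2.7713, 5.2000, 1.3800, 0.7967]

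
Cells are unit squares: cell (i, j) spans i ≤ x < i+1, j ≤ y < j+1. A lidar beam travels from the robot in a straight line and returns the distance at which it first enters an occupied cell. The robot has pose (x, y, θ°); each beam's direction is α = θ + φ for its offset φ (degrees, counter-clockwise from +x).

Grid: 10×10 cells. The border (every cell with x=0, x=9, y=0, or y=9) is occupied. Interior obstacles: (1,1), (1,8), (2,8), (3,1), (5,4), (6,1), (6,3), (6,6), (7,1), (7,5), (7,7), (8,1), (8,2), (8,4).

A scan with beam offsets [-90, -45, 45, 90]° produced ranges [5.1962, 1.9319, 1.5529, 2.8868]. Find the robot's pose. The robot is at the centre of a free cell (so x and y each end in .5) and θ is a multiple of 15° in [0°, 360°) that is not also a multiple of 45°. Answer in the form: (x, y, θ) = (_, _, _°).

Enumerate (i+0.5, j+0.5, θ) over the 50 free cells and 16 admissible headings. For each, cast all 4 beams and compare to the given ranges.
  (8.5, 3.5, 30°): beam 1 = 0.5774 ≠ 5.1962 ✗
  (5.5, 1.5, 120°): beam 1 = 0.5774 ≠ 5.1962 ✗
  (7.5, 4.5, 120°): beam 1 = 0.5774 ≠ 5.1962 ✗
  (2.5, 2.5, 165°): beam 1 = 6.7293 ≠ 5.1962 ✗
  …
  (4.5, 6.5, 330°): r_1=5.1962, r_2=1.9319, r_3=1.5529, r_4=2.8868 — all match ✓
Only this pose fits every beam.

(x, y, θ) = (4.5, 6.5, 330°)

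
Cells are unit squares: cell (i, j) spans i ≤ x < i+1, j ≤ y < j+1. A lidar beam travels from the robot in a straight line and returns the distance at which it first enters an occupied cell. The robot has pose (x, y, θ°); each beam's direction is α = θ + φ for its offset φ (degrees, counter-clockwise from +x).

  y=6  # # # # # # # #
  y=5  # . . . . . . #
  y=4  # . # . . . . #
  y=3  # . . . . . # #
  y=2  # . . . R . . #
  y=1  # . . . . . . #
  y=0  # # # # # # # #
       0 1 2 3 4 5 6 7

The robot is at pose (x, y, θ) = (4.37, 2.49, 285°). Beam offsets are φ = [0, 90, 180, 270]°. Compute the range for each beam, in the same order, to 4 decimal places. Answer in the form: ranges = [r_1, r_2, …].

beam 1: φ=0°, α=285°
  dir = (cos 285°, sin 285°) = (0.2588, -0.9659); from cell (4,2)
  next x-line at t=2.4341, next y-line at t=0.5073; Δt_x=3.8637, Δt_y=1.0353
    y: enter (4,1) at t=0.5073
    y: enter (4,0) at t=1.5426 ← occupied
  → r_1 = 1.5426
beam 2: φ=90°, α=15°
  dir = (cos 15°, sin 15°) = (0.9659, 0.2588); from cell (4,2)
  next x-line at t=0.6522, next y-line at t=1.9705; Δt_x=1.0353, Δt_y=3.8637
    x: enter (5,2) at t=0.6522
    x: enter (6,2) at t=1.6875
    y: enter (6,3) at t=1.9705 ← occupied
  → r_2 = 1.9705
beam 3: φ=180°, α=105°
  dir = (cos 105°, sin 105°) = (-0.2588, 0.9659); from cell (4,2)
  next x-line at t=1.4296, next y-line at t=0.5280; Δt_x=3.8637, Δt_y=1.0353
    y: enter (4,3) at t=0.5280
    x: enter (3,3) at t=1.4296
    y: enter (3,4) at t=1.5633
    y: enter (3,5) at t=2.5985
    y: enter (3,6) at t=3.6338 ← occupied
  → r_3 = 3.6338
beam 4: φ=270°, α=195°
  dir = (cos 195°, sin 195°) = (-0.9659, -0.2588); from cell (4,2)
  next x-line at t=0.3831, next y-line at t=1.8932; Δt_x=1.0353, Δt_y=3.8637
    x: enter (3,2) at t=0.3831
    x: enter (2,2) at t=1.4183
    y: enter (2,1) at t=1.8932
    x: enter (1,1) at t=2.4536
    x: enter (0,1) at t=3.4889 ← occupied
  → r_4 = 3.4889

ranges = [1.5426, 1.9705, 3.6338, 3.4889]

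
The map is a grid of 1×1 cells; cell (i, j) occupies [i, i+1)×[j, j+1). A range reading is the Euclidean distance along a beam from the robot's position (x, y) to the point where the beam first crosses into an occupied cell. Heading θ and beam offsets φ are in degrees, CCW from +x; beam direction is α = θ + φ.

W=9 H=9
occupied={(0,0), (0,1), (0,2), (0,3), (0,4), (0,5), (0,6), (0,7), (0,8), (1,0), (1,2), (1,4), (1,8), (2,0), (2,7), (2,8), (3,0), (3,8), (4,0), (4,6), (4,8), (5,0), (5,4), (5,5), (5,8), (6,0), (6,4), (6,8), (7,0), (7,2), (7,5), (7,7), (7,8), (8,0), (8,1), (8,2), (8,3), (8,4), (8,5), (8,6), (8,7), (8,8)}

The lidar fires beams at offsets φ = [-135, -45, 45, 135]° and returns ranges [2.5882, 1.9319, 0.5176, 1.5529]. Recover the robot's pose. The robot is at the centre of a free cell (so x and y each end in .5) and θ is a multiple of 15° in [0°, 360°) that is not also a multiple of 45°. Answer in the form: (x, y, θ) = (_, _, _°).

(x, y, θ) = (6.5, 1.5, 240°)

The pose lattice has 39·16 = 624 candidates. Test each by forward raycasting.
  (5.5, 7.5, 345°): beam 1 = 1.0000 ≠ 2.5882 ✗
  (1.5, 6.5, 150°): beam 1 = 5.6940 ≠ 2.5882 ✗
  (3.5, 2.5, 330°): beam 1 = 1.5529 ≠ 2.5882 ✗
  (3.5, 2.5, 120°): beam 1 = 4.6587 ≠ 2.5882 ✗
  (1.5, 6.5, 120°): beam 1 = 3.6235 ≠ 2.5882 ✗
  …
  (6.5, 1.5, 240°): r_1=2.5882, r_2=1.9319, r_3=0.5176, r_4=1.5529 — all match ✓
Only this pose fits every beam.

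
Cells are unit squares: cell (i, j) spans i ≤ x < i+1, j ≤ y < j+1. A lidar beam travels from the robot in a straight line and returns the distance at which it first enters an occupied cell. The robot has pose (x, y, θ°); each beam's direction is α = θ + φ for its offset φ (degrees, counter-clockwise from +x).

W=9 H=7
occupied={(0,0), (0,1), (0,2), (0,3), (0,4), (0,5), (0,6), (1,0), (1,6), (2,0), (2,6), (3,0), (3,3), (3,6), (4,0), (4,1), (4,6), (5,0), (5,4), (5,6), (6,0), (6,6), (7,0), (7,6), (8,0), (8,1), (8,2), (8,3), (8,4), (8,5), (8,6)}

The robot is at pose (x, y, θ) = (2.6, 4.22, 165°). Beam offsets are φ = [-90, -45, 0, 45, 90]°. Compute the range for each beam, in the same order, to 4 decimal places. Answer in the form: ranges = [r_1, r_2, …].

ranges = [1.8428, 2.0554, 1.6564, 1.8475, 3.3336]

beam 1: φ=-90°, α=75°
  cosα=0.2588 sinα=0.9659 | (2,4) | tMaxX 1.5455 tMaxY 0.8075 | tΔX 3.8637 tΔY 1.0353
    t=0.8075 [y] (2,5)
    t=1.5455 [x] (3,5)
    t=1.8428 [y] (3,6) — stop
  → r_1 = 1.8428
beam 2: φ=-45°, α=120°
  cosα=-0.5000 sinα=0.8660 | (2,4) | tMaxX 1.2000 tMaxY 0.9007 | tΔX 2.0000 tΔY 1.1547
    t=0.9007 [y] (2,5)
    t=1.2000 [x] (1,5)
    t=2.0554 [y] (1,6) — stop
  → r_2 = 2.0554
beam 3: φ=0°, α=165°
  cosα=-0.9659 sinα=0.2588 | (2,4) | tMaxX 0.6212 tMaxY 3.0137 | tΔX 1.0353 tΔY 3.8637
    t=0.6212 [x] (1,4)
    t=1.6564 [x] (0,4) — stop
  → r_3 = 1.6564
beam 4: φ=45°, α=210°
  cosα=-0.8660 sinα=-0.5000 | (2,4) | tMaxX 0.6928 tMaxY 0.4400 | tΔX 1.1547 tΔY 2.0000
    t=0.4400 [y] (2,3)
    t=0.6928 [x] (1,3)
    t=1.8475 [x] (0,3) — stop
  → r_4 = 1.8475
beam 5: φ=90°, α=255°
  cosα=-0.2588 sinα=-0.9659 | (2,4) | tMaxX 2.3182 tMaxY 0.2278 | tΔX 3.8637 tΔY 1.0353
    t=0.2278 [y] (2,3)
    t=1.2630 [y] (2,2)
    t=2.2983 [y] (2,1)
    t=2.3182 [x] (1,1)
    t=3.3336 [y] (1,0) — stop
  → r_5 = 3.3336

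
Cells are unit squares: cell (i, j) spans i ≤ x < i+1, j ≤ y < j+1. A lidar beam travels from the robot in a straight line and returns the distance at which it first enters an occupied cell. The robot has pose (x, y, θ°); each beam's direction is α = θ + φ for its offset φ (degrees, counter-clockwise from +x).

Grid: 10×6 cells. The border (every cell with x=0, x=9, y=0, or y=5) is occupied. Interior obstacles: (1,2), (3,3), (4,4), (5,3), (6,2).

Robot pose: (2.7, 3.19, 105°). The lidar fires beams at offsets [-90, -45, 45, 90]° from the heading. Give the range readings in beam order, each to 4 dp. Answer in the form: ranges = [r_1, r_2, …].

beam 1: φ=-90°, α=15°
  dir = (cos 15°, sin 15°) = (0.9659, 0.2588); from cell (2,3)
  next x-line at t=0.3106, next y-line at t=3.1296; Δt_x=1.0353, Δt_y=3.8637
    x: enter (3,3) at t=0.3106 ← occupied
  → r_1 = 0.3106
beam 2: φ=-45°, α=60°
  dir = (cos 60°, sin 60°) = (0.5000, 0.8660); from cell (2,3)
  next x-line at t=0.6000, next y-line at t=0.9353; Δt_x=2.0000, Δt_y=1.1547
    x: enter (3,3) at t=0.6000 ← occupied
  → r_2 = 0.6000
beam 3: φ=45°, α=150°
  dir = (cos 150°, sin 150°) = (-0.8660, 0.5000); from cell (2,3)
  next x-line at t=0.8083, next y-line at t=1.6200; Δt_x=1.1547, Δt_y=2.0000
    x: enter (1,3) at t=0.8083
    y: enter (1,4) at t=1.6200
    x: enter (0,4) at t=1.9630 ← occupied
  → r_3 = 1.9630
beam 4: φ=90°, α=195°
  dir = (cos 195°, sin 195°) = (-0.9659, -0.2588); from cell (2,3)
  next x-line at t=0.7247, next y-line at t=0.7341; Δt_x=1.0353, Δt_y=3.8637
    x: enter (1,3) at t=0.7247
    y: enter (1,2) at t=0.7341 ← occupied
  → r_4 = 0.7341

ranges = [0.3106, 0.6000, 1.9630, 0.7341]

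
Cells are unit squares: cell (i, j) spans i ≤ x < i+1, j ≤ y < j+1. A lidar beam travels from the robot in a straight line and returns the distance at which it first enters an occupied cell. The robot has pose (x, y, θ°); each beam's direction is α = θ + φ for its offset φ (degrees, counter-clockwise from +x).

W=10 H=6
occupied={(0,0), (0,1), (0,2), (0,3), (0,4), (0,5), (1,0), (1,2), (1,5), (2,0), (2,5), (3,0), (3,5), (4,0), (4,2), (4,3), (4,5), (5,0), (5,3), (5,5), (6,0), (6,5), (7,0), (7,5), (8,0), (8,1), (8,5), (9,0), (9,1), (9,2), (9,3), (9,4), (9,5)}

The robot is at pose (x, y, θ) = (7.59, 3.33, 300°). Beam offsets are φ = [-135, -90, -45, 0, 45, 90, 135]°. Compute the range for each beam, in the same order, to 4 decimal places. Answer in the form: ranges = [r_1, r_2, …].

ranges = [1.6461, 4.6600, 2.4122, 1.5358, 1.4597, 1.6281, 1.7289]

beam 1: φ=-135°, α=165°
  cosα=-0.9659 sinα=0.2588 | (7,3) | tMaxX 0.6108 tMaxY 2.5887 | tΔX 1.0353 tΔY 3.8637
    t=0.6108 [x] (6,3)
    t=1.6461 [x] (5,3) — stop
  → r_1 = 1.6461
beam 2: φ=-90°, α=210°
  cosα=-0.8660 sinα=-0.5000 | (7,3) | tMaxX 0.6813 tMaxY 0.6600 | tΔX 1.1547 tΔY 2.0000
    t=0.6600 [y] (7,2)
    t=0.6813 [x] (6,2)
    t=1.8360 [x] (5,2)
    t=2.6600 [y] (5,1)
    t=2.9907 [x] (4,1)
    t=4.1454 [x] (3,1)
    t=4.6600 [y] (3,0) — stop
  → r_2 = 4.6600
beam 3: φ=-45°, α=255°
  cosα=-0.2588 sinα=-0.9659 | (7,3) | tMaxX 2.2796 tMaxY 0.3416 | tΔX 3.8637 tΔY 1.0353
    t=0.3416 [y] (7,2)
    t=1.3769 [y] (7,1)
    t=2.2796 [x] (6,1)
    t=2.4122 [y] (6,0) — stop
  → r_3 = 2.4122
beam 4: φ=0°, α=300°
  cosα=0.5000 sinα=-0.8660 | (7,3) | tMaxX 0.8200 tMaxY 0.3811 | tΔX 2.0000 tΔY 1.1547
    t=0.3811 [y] (7,2)
    t=0.8200 [x] (8,2)
    t=1.5358 [y] (8,1) — stop
  → r_4 = 1.5358
beam 5: φ=45°, α=345°
  cosα=0.9659 sinα=-0.2588 | (7,3) | tMaxX 0.4245 tMaxY 1.2750 | tΔX 1.0353 tΔY 3.8637
    t=0.4245 [x] (8,3)
    t=1.2750 [y] (8,2)
    t=1.4597 [x] (9,2) — stop
  → r_5 = 1.4597
beam 6: φ=90°, α=30°
  cosα=0.8660 sinα=0.5000 | (7,3) | tMaxX 0.4734 tMaxY 1.3400 | tΔX 1.1547 tΔY 2.0000
    t=0.4734 [x] (8,3)
    t=1.3400 [y] (8,4)
    t=1.6281 [x] (9,4) — stop
  → r_6 = 1.6281
beam 7: φ=135°, α=75°
  cosα=0.2588 sinα=0.9659 | (7,3) | tMaxX 1.5841 tMaxY 0.6936 | tΔX 3.8637 tΔY 1.0353
    t=0.6936 [y] (7,4)
    t=1.5841 [x] (8,4)
    t=1.7289 [y] (8,5) — stop
  → r_7 = 1.7289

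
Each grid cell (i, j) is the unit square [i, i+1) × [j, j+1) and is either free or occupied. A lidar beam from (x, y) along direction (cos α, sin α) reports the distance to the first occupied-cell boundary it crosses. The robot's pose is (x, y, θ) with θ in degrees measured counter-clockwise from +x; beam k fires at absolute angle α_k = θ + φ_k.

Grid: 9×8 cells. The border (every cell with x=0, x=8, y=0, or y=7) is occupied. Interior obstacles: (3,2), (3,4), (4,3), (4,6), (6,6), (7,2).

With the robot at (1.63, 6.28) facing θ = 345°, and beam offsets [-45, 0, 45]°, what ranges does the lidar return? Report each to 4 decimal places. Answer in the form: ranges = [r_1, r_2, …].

beam 1: φ=-45°, α=300°
  dir = (cos 300°, sin 300°) = (0.5000, -0.8660); from cell (1,6)
  next x-line at t=0.7400, next y-line at t=0.3233; Δt_x=2.0000, Δt_y=1.1547
    y: enter (1,5) at t=0.3233
    x: enter (2,5) at t=0.7400
    y: enter (2,4) at t=1.4780
    y: enter (2,3) at t=2.6327
    x: enter (3,3) at t=2.7400
    y: enter (3,2) at t=3.7874 ← occupied
  → r_1 = 3.7874
beam 2: φ=0°, α=345°
  dir = (cos 345°, sin 345°) = (0.9659, -0.2588); from cell (1,6)
  next x-line at t=0.3831, next y-line at t=1.0818; Δt_x=1.0353, Δt_y=3.8637
    x: enter (2,6) at t=0.3831
    y: enter (2,5) at t=1.0818
    x: enter (3,5) at t=1.4183
    x: enter (4,5) at t=2.4536
    x: enter (5,5) at t=3.4889
    x: enter (6,5) at t=4.5242
    y: enter (6,4) at t=4.9455
    x: enter (7,4) at t=5.5594
    x: enter (8,4) at t=6.5947 ← occupied
  → r_2 = 6.5947
beam 3: φ=45°, α=30°
  dir = (cos 30°, sin 30°) = (0.8660, 0.5000); from cell (1,6)
  next x-line at t=0.4272, next y-line at t=1.4400; Δt_x=1.1547, Δt_y=2.0000
    x: enter (2,6) at t=0.4272
    y: enter (2,7) at t=1.4400 ← occupied
  → r_3 = 1.4400

ranges = [3.7874, 6.5947, 1.4400]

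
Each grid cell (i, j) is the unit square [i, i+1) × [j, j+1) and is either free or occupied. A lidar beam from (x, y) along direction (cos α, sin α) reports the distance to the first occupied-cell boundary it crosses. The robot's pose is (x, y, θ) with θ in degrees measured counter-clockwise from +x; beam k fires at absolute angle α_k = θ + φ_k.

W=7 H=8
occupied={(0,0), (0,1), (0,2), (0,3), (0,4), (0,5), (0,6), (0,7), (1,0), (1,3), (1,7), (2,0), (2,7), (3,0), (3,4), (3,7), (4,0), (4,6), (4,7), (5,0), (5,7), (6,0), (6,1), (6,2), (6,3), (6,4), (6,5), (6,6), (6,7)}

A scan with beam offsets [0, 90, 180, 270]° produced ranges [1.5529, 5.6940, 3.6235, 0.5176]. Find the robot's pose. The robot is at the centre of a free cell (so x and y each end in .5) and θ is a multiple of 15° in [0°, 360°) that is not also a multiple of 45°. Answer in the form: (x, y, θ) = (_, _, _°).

Candidates: 27 free-cell centres × 16 headings = 432 poses. Raycast each; keep the one whose scan matches to 4 dp.
  (2.5, 1.5, 300°): beam 1 = 0.5774 ≠ 1.5529 ✗
  (3.5, 3.5, 285°): beam 1 = 2.5882 ≠ 1.5529 ✗
  (5.5, 5.5, 300°): beam 1 = 1.0000 ≠ 1.5529 ✗
  (2.5, 5.5, 15°): beam 1 = 1.9319 ≠ 1.5529 ✗
  …
  (4.5, 1.5, 345°): r_1=1.5529, r_2=5.6940, r_3=3.6235, r_4=0.5176 — all match ✓
No second candidate reproduces the full scan.

(x, y, θ) = (4.5, 1.5, 345°)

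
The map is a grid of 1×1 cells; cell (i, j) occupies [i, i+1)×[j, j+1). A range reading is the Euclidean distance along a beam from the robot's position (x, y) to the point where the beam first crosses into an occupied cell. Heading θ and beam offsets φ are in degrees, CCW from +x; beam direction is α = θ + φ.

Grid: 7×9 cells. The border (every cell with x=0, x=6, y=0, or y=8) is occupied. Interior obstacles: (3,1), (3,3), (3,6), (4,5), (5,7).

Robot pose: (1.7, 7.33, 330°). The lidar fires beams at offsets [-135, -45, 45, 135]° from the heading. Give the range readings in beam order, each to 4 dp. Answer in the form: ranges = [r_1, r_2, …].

ranges = [0.7247, 5.5180, 2.5887, 0.6936]

beam 1: φ=-135°, α=195°
  d=(-0.9659,-0.2588)  start (1,7)  tX=0.7247 tY=1.2750  stride 1/|dx|=1.0353 1/|dy|=3.8637
    cross x-line → (0,7), t=0.7247 (wall)
  → r_1 = 0.7247
beam 2: φ=-45°, α=285°
  d=(0.2588,-0.9659)  start (1,7)  tX=1.1591 tY=0.3416  stride 1/|dx|=3.8637 1/|dy|=1.0353
    cross y-line → (1,6), t=0.3416
    cross x-line → (2,6), t=1.1591
    cross y-line → (2,5), t=1.3769
    cross y-line → (2,4), t=2.4122
    cross y-line → (2,3), t=3.4475
    cross y-line → (2,2), t=4.4827
    cross x-line → (3,2), t=5.0228
    cross y-line → (3,1), t=5.5180 (wall)
  → r_2 = 5.5180
beam 3: φ=45°, α=15°
  d=(0.9659,0.2588)  start (1,7)  tX=0.3106 tY=2.5887  stride 1/|dx|=1.0353 1/|dy|=3.8637
    cross x-line → (2,7), t=0.3106
    cross x-line → (3,7), t=1.3459
    cross x-line → (4,7), t=2.3811
    cross y-line → (4,8), t=2.5887 (wall)
  → r_3 = 2.5887
beam 4: φ=135°, α=105°
  d=(-0.2588,0.9659)  start (1,7)  tX=2.7046 tY=0.6936  stride 1/|dx|=3.8637 1/|dy|=1.0353
    cross y-line → (1,8), t=0.6936 (wall)
  → r_4 = 0.6936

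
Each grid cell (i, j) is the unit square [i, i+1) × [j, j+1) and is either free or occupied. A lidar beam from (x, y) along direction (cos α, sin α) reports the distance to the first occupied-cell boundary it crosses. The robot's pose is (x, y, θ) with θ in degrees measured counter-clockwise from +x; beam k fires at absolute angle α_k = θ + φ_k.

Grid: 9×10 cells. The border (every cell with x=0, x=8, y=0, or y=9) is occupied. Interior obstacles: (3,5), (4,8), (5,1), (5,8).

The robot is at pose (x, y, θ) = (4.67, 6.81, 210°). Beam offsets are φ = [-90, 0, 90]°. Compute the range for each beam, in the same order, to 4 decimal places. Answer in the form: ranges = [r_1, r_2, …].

ranges = [2.5288, 1.6200, 6.6600]

beam 1: φ=-90°, α=120°
  dir = (cos 120°, sin 120°) = (-0.5000, 0.8660); from cell (4,6)
  next x-line at t=1.3400, next y-line at t=0.2194; Δt_x=2.0000, Δt_y=1.1547
    y: enter (4,7) at t=0.2194
    x: enter (3,7) at t=1.3400
    y: enter (3,8) at t=1.3741
    y: enter (3,9) at t=2.5288 ← occupied
  → r_1 = 2.5288
beam 2: φ=0°, α=210°
  dir = (cos 210°, sin 210°) = (-0.8660, -0.5000); from cell (4,6)
  next x-line at t=0.7736, next y-line at t=1.6200; Δt_x=1.1547, Δt_y=2.0000
    x: enter (3,6) at t=0.7736
    y: enter (3,5) at t=1.6200 ← occupied
  → r_2 = 1.6200
beam 3: φ=90°, α=300°
  dir = (cos 300°, sin 300°) = (0.5000, -0.8660); from cell (4,6)
  next x-line at t=0.6600, next y-line at t=0.9353; Δt_x=2.0000, Δt_y=1.1547
    x: enter (5,6) at t=0.6600
    y: enter (5,5) at t=0.9353
    y: enter (5,4) at t=2.0900
    x: enter (6,4) at t=2.6600
    y: enter (6,3) at t=3.2447
    y: enter (6,2) at t=4.3994
    x: enter (7,2) at t=4.6600
    y: enter (7,1) at t=5.5541
    x: enter (8,1) at t=6.6600 ← occupied
  → r_3 = 6.6600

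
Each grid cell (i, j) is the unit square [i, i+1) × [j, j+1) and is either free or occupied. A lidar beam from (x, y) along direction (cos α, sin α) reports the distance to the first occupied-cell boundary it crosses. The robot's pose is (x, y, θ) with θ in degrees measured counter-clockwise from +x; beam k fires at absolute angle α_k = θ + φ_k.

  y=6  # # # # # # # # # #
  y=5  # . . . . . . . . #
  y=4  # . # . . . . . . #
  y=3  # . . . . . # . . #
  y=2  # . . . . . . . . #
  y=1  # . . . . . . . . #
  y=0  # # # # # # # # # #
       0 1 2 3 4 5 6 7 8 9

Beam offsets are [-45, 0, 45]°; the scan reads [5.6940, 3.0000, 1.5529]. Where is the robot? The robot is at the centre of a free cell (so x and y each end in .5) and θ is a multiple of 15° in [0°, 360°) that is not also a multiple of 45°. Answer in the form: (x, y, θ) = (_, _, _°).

The pose lattice has 38·16 = 608 candidates. Test each by forward raycasting.
  (3.5, 5.5, 150°): beam 1 = 0.5176 ≠ 5.6940 ✗
  (4.5, 4.5, 240°): beam 1 = 1.5529 ≠ 5.6940 ✗
  (7.5, 1.5, 300°): beam 1 = 0.5176 ≠ 5.6940 ✗
  (2.5, 5.5, 300°): beam 1 = 0.5176 ≠ 5.6940 ✗
  (2.5, 1.5, 165°): beam 1 = 3.0000 ≠ 5.6940 ✗
  …
  (6.5, 2.5, 210°): r_1=5.6940, r_2=3.0000, r_3=1.5529 — all match ✓
Only this pose fits every beam.

(x, y, θ) = (6.5, 2.5, 210°)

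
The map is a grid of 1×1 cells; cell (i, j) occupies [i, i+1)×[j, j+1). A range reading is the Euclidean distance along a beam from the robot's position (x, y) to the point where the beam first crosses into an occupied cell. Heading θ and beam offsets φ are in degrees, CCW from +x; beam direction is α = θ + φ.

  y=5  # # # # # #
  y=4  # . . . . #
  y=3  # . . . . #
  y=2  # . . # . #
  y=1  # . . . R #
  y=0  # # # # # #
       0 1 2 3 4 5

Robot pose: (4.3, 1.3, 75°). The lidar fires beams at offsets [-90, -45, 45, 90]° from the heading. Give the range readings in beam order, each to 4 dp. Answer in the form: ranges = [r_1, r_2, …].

beam 1: φ=-90°, α=345°
  dir = (cos 345°, sin 345°) = (0.9659, -0.2588); from cell (4,1)
  next x-line at t=0.7247, next y-line at t=1.1591; Δt_x=1.0353, Δt_y=3.8637
    x: enter (5,1) at t=0.7247 ← occupied
  → r_1 = 0.7247
beam 2: φ=-45°, α=30°
  dir = (cos 30°, sin 30°) = (0.8660, 0.5000); from cell (4,1)
  next x-line at t=0.8083, next y-line at t=1.4000; Δt_x=1.1547, Δt_y=2.0000
    x: enter (5,1) at t=0.8083 ← occupied
  → r_2 = 0.8083
beam 3: φ=45°, α=120°
  dir = (cos 120°, sin 120°) = (-0.5000, 0.8660); from cell (4,1)
  next x-line at t=0.6000, next y-line at t=0.8083; Δt_x=2.0000, Δt_y=1.1547
    x: enter (3,1) at t=0.6000
    y: enter (3,2) at t=0.8083 ← occupied
  → r_3 = 0.8083
beam 4: φ=90°, α=165°
  dir = (cos 165°, sin 165°) = (-0.9659, 0.2588); from cell (4,1)
  next x-line at t=0.3106, next y-line at t=2.7046; Δt_x=1.0353, Δt_y=3.8637
    x: enter (3,1) at t=0.3106
    x: enter (2,1) at t=1.3459
    x: enter (1,1) at t=2.3811
    y: enter (1,2) at t=2.7046
    x: enter (0,2) at t=3.4164 ← occupied
  → r_4 = 3.4164

ranges = [0.7247, 0.8083, 0.8083, 3.4164]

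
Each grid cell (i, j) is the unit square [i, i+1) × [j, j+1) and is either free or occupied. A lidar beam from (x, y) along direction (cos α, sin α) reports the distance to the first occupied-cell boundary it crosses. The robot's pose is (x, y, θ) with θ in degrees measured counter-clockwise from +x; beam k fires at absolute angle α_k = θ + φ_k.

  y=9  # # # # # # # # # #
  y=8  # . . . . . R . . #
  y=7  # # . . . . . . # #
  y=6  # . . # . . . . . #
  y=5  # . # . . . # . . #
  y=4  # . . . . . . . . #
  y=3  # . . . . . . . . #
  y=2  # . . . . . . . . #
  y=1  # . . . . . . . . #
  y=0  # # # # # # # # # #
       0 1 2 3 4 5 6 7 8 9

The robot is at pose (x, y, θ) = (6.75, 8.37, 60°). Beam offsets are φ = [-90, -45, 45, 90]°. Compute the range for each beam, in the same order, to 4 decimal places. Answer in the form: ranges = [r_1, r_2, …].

ranges = [1.4434, 2.3294, 0.6522, 1.2600]

beam 1: φ=-90°, α=330°
  dir = (cos 330°, sin 330°) = (0.8660, -0.5000); from cell (6,8)
  next x-line at t=0.2887, next y-line at t=0.7400; Δt_x=1.1547, Δt_y=2.0000
    x: enter (7,8) at t=0.2887
    y: enter (7,7) at t=0.7400
    x: enter (8,7) at t=1.4434 ← occupied
  → r_1 = 1.4434
beam 2: φ=-45°, α=15°
  dir = (cos 15°, sin 15°) = (0.9659, 0.2588); from cell (6,8)
  next x-line at t=0.2588, next y-line at t=2.4341; Δt_x=1.0353, Δt_y=3.8637
    x: enter (7,8) at t=0.2588
    x: enter (8,8) at t=1.2941
    x: enter (9,8) at t=2.3294 ← occupied
  → r_2 = 2.3294
beam 3: φ=45°, α=105°
  dir = (cos 105°, sin 105°) = (-0.2588, 0.9659); from cell (6,8)
  next x-line at t=2.8978, next y-line at t=0.6522; Δt_x=3.8637, Δt_y=1.0353
    y: enter (6,9) at t=0.6522 ← occupied
  → r_3 = 0.6522
beam 4: φ=90°, α=150°
  dir = (cos 150°, sin 150°) = (-0.8660, 0.5000); from cell (6,8)
  next x-line at t=0.8660, next y-line at t=1.2600; Δt_x=1.1547, Δt_y=2.0000
    x: enter (5,8) at t=0.8660
    y: enter (5,9) at t=1.2600 ← occupied
  → r_4 = 1.2600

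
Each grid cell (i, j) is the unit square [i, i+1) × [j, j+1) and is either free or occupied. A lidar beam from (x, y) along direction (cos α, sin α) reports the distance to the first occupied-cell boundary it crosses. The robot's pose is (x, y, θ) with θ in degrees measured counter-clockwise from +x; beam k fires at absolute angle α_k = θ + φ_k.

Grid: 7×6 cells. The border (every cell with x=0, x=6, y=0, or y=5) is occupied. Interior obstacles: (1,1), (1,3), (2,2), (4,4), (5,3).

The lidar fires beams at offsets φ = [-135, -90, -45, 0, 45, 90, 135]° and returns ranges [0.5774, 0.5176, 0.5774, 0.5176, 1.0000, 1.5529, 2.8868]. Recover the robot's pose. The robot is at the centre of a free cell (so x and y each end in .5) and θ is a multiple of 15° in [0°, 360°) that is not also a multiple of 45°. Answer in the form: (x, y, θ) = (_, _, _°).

(x, y, θ) = (5.5, 1.5, 15°)

Enumerate (i+0.5, j+0.5, θ) over the 15 free cells and 16 admissible headings. For each, cast all 7 beams and compare to the given ranges.
  (5.5, 4.5, 210°): beam 1 = 0.5176 ≠ 0.5774 ✗
  (2.5, 1.5, 120°): beam 1 = 1.9319 ≠ 0.5774 ✗
  (4.5, 3.5, 150°): beam 1 = 0.5176 ≠ 0.5774 ✗
  (1.5, 2.5, 105°): beam 5 = 0.5774 ≠ 1.0000 ✗
  (5.5, 4.5, 240°): beam 1 = 0.5176 ≠ 0.5774 ✗
  …
  (5.5, 1.5, 15°): r_1=0.5774, r_2=0.5176, r_3=0.5774, r_4=0.5176, r_5=1.0000, r_6=1.5529, r_7=2.8868 — all match ✓
Only this pose fits every beam.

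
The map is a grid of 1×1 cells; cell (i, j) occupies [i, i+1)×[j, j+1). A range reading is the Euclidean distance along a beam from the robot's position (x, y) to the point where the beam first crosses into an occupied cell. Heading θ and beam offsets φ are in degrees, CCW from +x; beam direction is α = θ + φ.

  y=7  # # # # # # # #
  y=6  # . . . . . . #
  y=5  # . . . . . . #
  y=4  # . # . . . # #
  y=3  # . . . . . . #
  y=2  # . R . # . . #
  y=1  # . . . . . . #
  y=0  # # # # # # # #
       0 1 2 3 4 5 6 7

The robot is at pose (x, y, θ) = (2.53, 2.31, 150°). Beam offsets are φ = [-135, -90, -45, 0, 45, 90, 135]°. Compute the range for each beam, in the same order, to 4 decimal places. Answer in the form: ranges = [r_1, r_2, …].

ranges = [1.5219, 5.4155, 1.7496, 1.7667, 1.5840, 1.5127, 1.3562]

beam 1: φ=-135°, α=15°
  d=(0.9659,0.2588)  start (2,2)  tX=0.4866 tY=2.6660  stride 1/|dx|=1.0353 1/|dy|=3.8637
    cross x-line → (3,2), t=0.4866
    cross x-line → (4,2), t=1.5219 (wall)
  → r_1 = 1.5219
beam 2: φ=-90°, α=60°
  d=(0.5000,0.8660)  start (2,2)  tX=0.9400 tY=0.7967  stride 1/|dx|=2.0000 1/|dy|=1.1547
    cross y-line → (2,3), t=0.7967
    cross x-line → (3,3), t=0.9400
    cross y-line → (3,4), t=1.9514
    cross x-line → (4,4), t=2.9400
    cross y-line → (4,5), t=3.1061
    cross y-line → (4,6), t=4.2608
    cross x-line → (5,6), t=4.9400
    cross y-line → (5,7), t=5.4155 (wall)
  → r_2 = 5.4155
beam 3: φ=-45°, α=105°
  d=(-0.2588,0.9659)  start (2,2)  tX=2.0478 tY=0.7143  stride 1/|dx|=3.8637 1/|dy|=1.0353
    cross y-line → (2,3), t=0.7143
    cross y-line → (2,4), t=1.7496 (wall)
  → r_3 = 1.7496
beam 4: φ=0°, α=150°
  d=(-0.8660,0.5000)  start (2,2)  tX=0.6120 tY=1.3800  stride 1/|dx|=1.1547 1/|dy|=2.0000
    cross x-line → (1,2), t=0.6120
    cross y-line → (1,3), t=1.3800
    cross x-line → (0,3), t=1.7667 (wall)
  → r_4 = 1.7667
beam 5: φ=45°, α=195°
  d=(-0.9659,-0.2588)  start (2,2)  tX=0.5487 tY=1.1977  stride 1/|dx|=1.0353 1/|dy|=3.8637
    cross x-line → (1,2), t=0.5487
    cross y-line → (1,1), t=1.1977
    cross x-line → (0,1), t=1.5840 (wall)
  → r_5 = 1.5840
beam 6: φ=90°, α=240°
  d=(-0.5000,-0.8660)  start (2,2)  tX=1.0600 tY=0.3580  stride 1/|dx|=2.0000 1/|dy|=1.1547
    cross y-line → (2,1), t=0.3580
    cross x-line → (1,1), t=1.0600
    cross y-line → (1,0), t=1.5127 (wall)
  → r_6 = 1.5127
beam 7: φ=135°, α=285°
  d=(0.2588,-0.9659)  start (2,2)  tX=1.8159 tY=0.3209  stride 1/|dx|=3.8637 1/|dy|=1.0353
    cross y-line → (2,1), t=0.3209
    cross y-line → (2,0), t=1.3562 (wall)
  → r_7 = 1.3562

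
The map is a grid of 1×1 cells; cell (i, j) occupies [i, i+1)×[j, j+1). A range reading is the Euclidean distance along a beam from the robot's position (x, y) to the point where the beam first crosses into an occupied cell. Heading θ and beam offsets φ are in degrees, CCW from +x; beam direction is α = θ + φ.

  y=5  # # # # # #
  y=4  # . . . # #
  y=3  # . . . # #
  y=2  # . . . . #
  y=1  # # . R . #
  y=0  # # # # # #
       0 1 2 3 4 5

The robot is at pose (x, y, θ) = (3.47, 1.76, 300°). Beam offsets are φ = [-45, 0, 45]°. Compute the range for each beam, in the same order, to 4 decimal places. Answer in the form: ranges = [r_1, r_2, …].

beam 1: φ=-45°, α=255°
  direction (-0.2588, -0.9659); cell (3,1); t to first gridline: x 1.8159, y 0.7868 (then +3.8637 / +1.0353)
    (3,0) via y @ 0.7868  # hit
  → r_1 = 0.7868
beam 2: φ=0°, α=300°
  direction (0.5000, -0.8660); cell (3,1); t to first gridline: x 1.0600, y 0.8776 (then +2.0000 / +1.1547)
    (3,0) via y @ 0.8776  # hit
  → r_2 = 0.8776
beam 3: φ=45°, α=345°
  direction (0.9659, -0.2588); cell (3,1); t to first gridline: x 0.5487, y 2.9364 (then +1.0353 / +3.8637)
    (4,1) via x @ 0.5487
    (5,1) via x @ 1.5840  # hit
  → r_3 = 1.5840

ranges = [0.7868, 0.8776, 1.5840]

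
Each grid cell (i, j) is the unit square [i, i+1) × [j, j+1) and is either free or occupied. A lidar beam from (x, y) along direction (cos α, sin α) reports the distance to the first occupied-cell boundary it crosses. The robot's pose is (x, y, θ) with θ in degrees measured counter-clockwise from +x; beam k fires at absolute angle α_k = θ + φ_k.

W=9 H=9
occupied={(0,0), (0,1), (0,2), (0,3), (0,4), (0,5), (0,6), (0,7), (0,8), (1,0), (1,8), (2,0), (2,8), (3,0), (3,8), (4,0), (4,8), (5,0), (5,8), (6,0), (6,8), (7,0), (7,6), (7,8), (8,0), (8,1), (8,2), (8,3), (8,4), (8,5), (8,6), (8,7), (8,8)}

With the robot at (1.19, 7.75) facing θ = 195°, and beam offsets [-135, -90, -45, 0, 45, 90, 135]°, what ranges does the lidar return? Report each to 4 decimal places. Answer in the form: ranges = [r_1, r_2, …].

ranges = [0.2887, 0.2588, 0.2194, 0.1967, 0.3800, 6.9881, 7.8635]

beam 1: φ=-135°, α=60°
  cosα=0.5000 sinα=0.8660 | (1,7) | tMaxX 1.6200 tMaxY 0.2887 | tΔX 2.0000 tΔY 1.1547
    t=0.2887 [y] (1,8) — stop
  → r_1 = 0.2887
beam 2: φ=-90°, α=105°
  cosα=-0.2588 sinα=0.9659 | (1,7) | tMaxX 0.7341 tMaxY 0.2588 | tΔX 3.8637 tΔY 1.0353
    t=0.2588 [y] (1,8) — stop
  → r_2 = 0.2588
beam 3: φ=-45°, α=150°
  cosα=-0.8660 sinα=0.5000 | (1,7) | tMaxX 0.2194 tMaxY 0.5000 | tΔX 1.1547 tΔY 2.0000
    t=0.2194 [x] (0,7) — stop
  → r_3 = 0.2194
beam 4: φ=0°, α=195°
  cosα=-0.9659 sinα=-0.2588 | (1,7) | tMaxX 0.1967 tMaxY 2.8978 | tΔX 1.0353 tΔY 3.8637
    t=0.1967 [x] (0,7) — stop
  → r_4 = 0.1967
beam 5: φ=45°, α=240°
  cosα=-0.5000 sinα=-0.8660 | (1,7) | tMaxX 0.3800 tMaxY 0.8660 | tΔX 2.0000 tΔY 1.1547
    t=0.3800 [x] (0,7) — stop
  → r_5 = 0.3800
beam 6: φ=90°, α=285°
  cosα=0.2588 sinα=-0.9659 | (1,7) | tMaxX 3.1296 tMaxY 0.7765 | tΔX 3.8637 tΔY 1.0353
    t=0.7765 [y] (1,6)
    t=1.8117 [y] (1,5)
    t=2.8470 [y] (1,4)
    t=3.1296 [x] (2,4)
    t=3.8823 [y] (2,3)
    t=4.9176 [y] (2,2)
    t=5.9528 [y] (2,1)
    t=6.9881 [y] (2,0) — stop
  → r_6 = 6.9881
beam 7: φ=135°, α=330°
  cosα=0.8660 sinα=-0.5000 | (1,7) | tMaxX 0.9353 tMaxY 1.5000 | tΔX 1.1547 tΔY 2.0000
    t=0.9353 [x] (2,7)
    t=1.5000 [y] (2,6)
    t=2.0900 [x] (3,6)
    t=3.2447 [x] (4,6)
    t=3.5000 [y] (4,5)
    t=4.3994 [x] (5,5)
    t=5.5000 [y] (5,4)
    t=5.5541 [x] (6,4)
    t=6.7088 [x] (7,4)
    t=7.5000 [y] (7,3)
    t=7.8635 [x] (8,3) — stop
  → r_7 = 7.8635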